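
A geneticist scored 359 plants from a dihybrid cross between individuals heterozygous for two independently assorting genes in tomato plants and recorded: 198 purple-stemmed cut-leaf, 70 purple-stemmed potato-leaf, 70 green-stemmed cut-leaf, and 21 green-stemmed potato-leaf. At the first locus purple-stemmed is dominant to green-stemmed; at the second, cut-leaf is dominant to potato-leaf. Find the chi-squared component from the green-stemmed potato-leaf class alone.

A dihybrid F₂ with independent assortment and complete dominance at both loci gives a 9:3:3:1 phenotypic ratio.
The 9:3:3:1 ratio has 16 parts, so with N = 359 the expected counts are:
  purple-stemmed cut-leaf: 359 × 9/16 = 201.9375
  purple-stemmed potato-leaf: 359 × 3/16 = 67.3125
  green-stemmed cut-leaf: 359 × 3/16 = 67.3125
  green-stemmed potato-leaf: 359 × 1/16 = 22.4375
Contribution of green-stemmed potato-leaf: (21 − 22.4375)² / 22.4375 = 0.0921

0.092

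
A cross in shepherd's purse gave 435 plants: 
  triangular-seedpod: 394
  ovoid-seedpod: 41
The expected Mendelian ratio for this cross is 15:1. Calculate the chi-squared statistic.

7.485

The 15:1 ratio has 16 parts, so with N = 435 the expected counts are:
  triangular-seedpod: 435 × 15/16 = 407.8125
  ovoid-seedpod: 435 × 1/16 = 27.1875
χ² = Σ (O − E)² / E
  triangular-seedpod: (394 − 407.8125)² / 407.8125 = 0.4678
  ovoid-seedpod: (41 − 27.1875)² / 27.1875 = 7.0174
χ² = 0.4678 + 7.0174 = 7.4852 ≈ 7.485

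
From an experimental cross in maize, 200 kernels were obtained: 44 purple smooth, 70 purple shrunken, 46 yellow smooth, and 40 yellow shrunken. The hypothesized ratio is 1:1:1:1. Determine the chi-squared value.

11.040

The 1:1:1:1 ratio has 4 parts, so with N = 200 the expected counts are:
  purple smooth: 200 × 1/4 = 50
  purple shrunken: 200 × 1/4 = 50
  yellow smooth: 200 × 1/4 = 50
  yellow shrunken: 200 × 1/4 = 50
χ² = Σ (O − E)² / E
  purple smooth: (44 − 50)² / 50 = 0.7200
  purple shrunken: (70 − 50)² / 50 = 8.0000
  yellow smooth: (46 − 50)² / 50 = 0.3200
  yellow shrunken: (40 − 50)² / 50 = 2.0000
χ² = 0.7200 + 8.0000 + 0.3200 + 2.0000 = 11.040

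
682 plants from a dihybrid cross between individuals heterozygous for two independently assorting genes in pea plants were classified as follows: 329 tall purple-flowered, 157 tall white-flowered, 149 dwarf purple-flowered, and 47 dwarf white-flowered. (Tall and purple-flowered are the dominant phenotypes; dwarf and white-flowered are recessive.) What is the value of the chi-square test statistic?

A dihybrid F₂ with independent assortment and complete dominance at both loci gives a 9:3:3:1 phenotypic ratio.
The 9:3:3:1 ratio has 16 parts, so with N = 682 the expected counts are:
  tall purple-flowered: 682 × 9/16 = 383.625
  tall white-flowered: 682 × 3/16 = 127.875
  dwarf purple-flowered: 682 × 3/16 = 127.875
  dwarf white-flowered: 682 × 1/16 = 42.625
χ² = Σ (O − E)² / E
  tall purple-flowered: (329 − 383.625)² / 383.625 = 7.7781
  tall white-flowered: (157 − 127.875)² / 127.875 = 6.6336
  dwarf purple-flowered: (149 − 127.875)² / 127.875 = 3.4899
  dwarf white-flowered: (47 − 42.625)² / 42.625 = 0.4490
χ² = 7.7781 + 6.6336 + 3.4899 + 0.4490 = 18.3506 ≈ 18.351

18.351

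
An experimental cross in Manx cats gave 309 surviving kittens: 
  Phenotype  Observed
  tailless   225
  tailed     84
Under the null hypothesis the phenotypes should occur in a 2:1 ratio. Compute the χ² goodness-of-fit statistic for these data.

Under the 2:1 hypothesis (Σ ratio = 3, N = 309):
  tailless: 309 × 2/3 = 206
  tailed: 309 × 1/3 = 103
χ² = Σ (O − E)² / E
  tailless: (225 − 206)² / 206 = 1.7524
  tailed: (84 − 103)² / 103 = 3.5049
χ² = 1.7524 + 3.5049 = 5.2573 ≈ 5.257

5.257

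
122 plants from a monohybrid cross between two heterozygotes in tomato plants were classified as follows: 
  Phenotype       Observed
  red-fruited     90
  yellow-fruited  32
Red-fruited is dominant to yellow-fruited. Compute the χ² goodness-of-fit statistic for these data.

For a monohybrid cross between heterozygotes with complete dominance, the expected phenotypic ratio is 3:1.
The 3:1 ratio has 4 parts, so with N = 122 the expected counts are:
  red-fruited: 122 × 3/4 = 91.5
  yellow-fruited: 122 × 1/4 = 30.5
χ² = Σ (O − E)² / E
  red-fruited: (90 − 91.5)² / 91.5 = 0.0246
  yellow-fruited: (32 − 30.5)² / 30.5 = 0.0738
χ² = 0.0246 + 0.0738 = 0.0984 ≈ 0.098

0.098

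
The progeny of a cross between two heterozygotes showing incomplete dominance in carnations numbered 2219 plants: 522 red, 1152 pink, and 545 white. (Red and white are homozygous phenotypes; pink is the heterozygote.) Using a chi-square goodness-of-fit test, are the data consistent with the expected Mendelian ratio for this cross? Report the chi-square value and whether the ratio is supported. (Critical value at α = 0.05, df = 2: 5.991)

3.733; consistent

With incomplete dominance, a heterozygote × heterozygote cross gives a 1:2:1 phenotypic ratio.
Expected counts for N = 2219 under a 1:2:1 ratio (total parts = 4):
  red: 2219 × 1/4 = 554.75
  pink: 2219 × 2/4 = 1109.5
  white: 2219 × 1/4 = 554.75
χ² = Σ (O − E)² / E
  red: (522 − 554.75)² / 554.75 = 1.9334
  pink: (1152 − 1109.5)² / 1109.5 = 1.6280
  white: (545 − 554.75)² / 554.75 = 0.1714
χ² = 1.9334 + 1.6280 + 0.1714 = 3.7328 ≈ 3.733
Degrees of freedom = 3 − 1 = 2; critical value at α = 0.05 is 5.991.
Since 3.733 < 5.991, we fail to reject the null hypothesis — the data are consistent with the 1:2:1 ratio.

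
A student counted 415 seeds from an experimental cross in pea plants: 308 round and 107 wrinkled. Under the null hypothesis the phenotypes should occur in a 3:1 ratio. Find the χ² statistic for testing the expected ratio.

0.136

Total ratio parts = 4. Expected numbers out of 415:
  round: 415 × 3/4 = 311.25
  wrinkled: 415 × 1/4 = 103.75
χ² = Σ (O − E)² / E
  round: (308 − 311.25)² / 311.25 = 0.0339
  wrinkled: (107 − 103.75)² / 103.75 = 0.1018
χ² = 0.0339 + 0.1018 = 0.1357 ≈ 0.136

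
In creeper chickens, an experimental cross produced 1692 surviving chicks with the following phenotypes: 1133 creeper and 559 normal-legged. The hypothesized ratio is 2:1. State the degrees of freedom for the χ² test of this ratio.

A goodness-of-fit test with 2 phenotype classes has df = 2 − 1 = 1.

1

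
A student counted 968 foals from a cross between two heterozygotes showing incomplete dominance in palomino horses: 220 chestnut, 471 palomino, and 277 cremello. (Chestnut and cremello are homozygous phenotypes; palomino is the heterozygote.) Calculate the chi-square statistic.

7.411

With incomplete dominance, a heterozygote × heterozygote cross gives a 1:2:1 phenotypic ratio.
The 1:2:1 ratio has 4 parts, so with N = 968 the expected counts are:
  chestnut: 968 × 1/4 = 242
  palomino: 968 × 2/4 = 484
  cremello: 968 × 1/4 = 242
χ² = Σ (O − E)² / E
  chestnut: (220 − 242)² / 242 = 2.0000
  palomino: (471 − 484)² / 484 = 0.3492
  cremello: (277 − 242)² / 242 = 5.0620
χ² = 2.0000 + 0.3492 + 5.0620 = 7.4112 ≈ 7.411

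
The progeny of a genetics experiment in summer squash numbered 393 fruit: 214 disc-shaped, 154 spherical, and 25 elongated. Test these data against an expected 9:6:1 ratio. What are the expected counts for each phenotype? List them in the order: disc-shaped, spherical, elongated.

221.0625, 147.375, 24.5625

The 9:6:1 ratio has 16 parts, so with N = 393 the expected counts are:
  disc-shaped: 393 × 9/16 = 221.0625
  spherical: 393 × 6/16 = 147.375
  elongated: 393 × 1/16 = 24.5625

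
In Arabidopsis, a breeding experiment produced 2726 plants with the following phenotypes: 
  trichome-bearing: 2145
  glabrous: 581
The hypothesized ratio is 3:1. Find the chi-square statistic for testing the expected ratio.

19.761

Expected counts for N = 2726 under a 3:1 ratio (total parts = 4):
  trichome-bearing: 2726 × 3/4 = 2044.5
  glabrous: 2726 × 1/4 = 681.5
χ² = Σ (O − E)² / E
  trichome-bearing: (2145 − 2044.5)² / 2044.5 = 4.9402
  glabrous: (581 − 681.5)² / 681.5 = 14.8206
χ² = 4.9402 + 14.8206 = 19.7608 ≈ 19.761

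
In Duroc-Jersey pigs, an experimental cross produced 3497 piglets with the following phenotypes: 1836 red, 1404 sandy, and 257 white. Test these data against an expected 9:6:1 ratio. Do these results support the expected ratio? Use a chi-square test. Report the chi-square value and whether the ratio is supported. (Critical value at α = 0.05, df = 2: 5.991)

22.035; not consistent

Expected counts for N = 3497 under a 9:6:1 ratio (total parts = 16):
  red: 3497 × 9/16 = 1967.0625
  sandy: 3497 × 6/16 = 1311.375
  white: 3497 × 1/16 = 218.5625
χ² = Σ (O − E)² / E
  red: (1836 − 1967.0625)² / 1967.0625 = 8.7325
  sandy: (1404 − 1311.375)² / 1311.375 = 6.5423
  white: (257 − 218.5625)² / 218.5625 = 6.7598
χ² = 8.7325 + 6.5423 + 6.7598 = 22.0346 ≈ 22.035
Degrees of freedom = 3 − 1 = 2; critical value at α = 0.05 is 5.991.
Since 22.035 > 5.991, we reject the null hypothesis — the data do not fit the 9:6:1 ratio.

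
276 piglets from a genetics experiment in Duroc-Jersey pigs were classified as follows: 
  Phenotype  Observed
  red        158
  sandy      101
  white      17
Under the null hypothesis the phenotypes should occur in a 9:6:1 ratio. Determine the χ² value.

The 9:6:1 ratio has 16 parts, so with N = 276 the expected counts are:
  red: 276 × 9/16 = 155.25
  sandy: 276 × 6/16 = 103.5
  white: 276 × 1/16 = 17.25
χ² = Σ (O − E)² / E
  red: (158 − 155.25)² / 155.25 = 0.0487
  sandy: (101 − 103.5)² / 103.5 = 0.0604
  white: (17 − 17.25)² / 17.25 = 0.0036
χ² = 0.0487 + 0.0604 + 0.0036 = 0.1127 ≈ 0.113

0.113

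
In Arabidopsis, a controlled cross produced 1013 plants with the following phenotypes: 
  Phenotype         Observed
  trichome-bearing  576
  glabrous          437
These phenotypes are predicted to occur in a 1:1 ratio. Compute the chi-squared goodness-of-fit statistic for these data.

19.073

Under the 1:1 hypothesis (Σ ratio = 2, N = 1013):
  trichome-bearing: 1013 × 1/2 = 506.5
  glabrous: 1013 × 1/2 = 506.5
χ² = Σ (O − E)² / E
  trichome-bearing: (576 − 506.5)² / 506.5 = 9.5365
  glabrous: (437 − 506.5)² / 506.5 = 9.5365
χ² = 9.5365 + 9.5365 = 19.073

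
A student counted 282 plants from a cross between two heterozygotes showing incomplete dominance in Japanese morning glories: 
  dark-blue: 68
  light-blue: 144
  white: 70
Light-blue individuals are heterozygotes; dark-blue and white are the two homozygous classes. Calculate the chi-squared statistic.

0.156

With incomplete dominance, a heterozygote × heterozygote cross gives a 1:2:1 phenotypic ratio.
Expected counts for N = 282 under a 1:2:1 ratio (total parts = 4):
  dark-blue: 282 × 1/4 = 70.5
  light-blue: 282 × 2/4 = 141
  white: 282 × 1/4 = 70.5
χ² = Σ (O − E)² / E
  dark-blue: (68 − 70.5)² / 70.5 = 0.0887
  light-blue: (144 − 141)² / 141 = 0.0638
  white: (70 − 70.5)² / 70.5 = 0.0035
χ² = 0.0887 + 0.0638 + 0.0035 = 0.156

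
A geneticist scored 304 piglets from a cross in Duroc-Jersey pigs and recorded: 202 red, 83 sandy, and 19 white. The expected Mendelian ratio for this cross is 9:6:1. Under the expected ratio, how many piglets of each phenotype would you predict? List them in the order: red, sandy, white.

171, 114, 19

Total ratio parts = 16. Expected numbers out of 304:
  red: 304 × 9/16 = 171
  sandy: 304 × 6/16 = 114
  white: 304 × 1/16 = 19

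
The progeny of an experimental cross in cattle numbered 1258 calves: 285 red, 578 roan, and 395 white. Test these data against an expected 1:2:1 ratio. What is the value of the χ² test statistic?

27.507

Total ratio parts = 4. Expected numbers out of 1258:
  red: 1258 × 1/4 = 314.5
  roan: 1258 × 2/4 = 629
  white: 1258 × 1/4 = 314.5
χ² = Σ (O − E)² / E
  red: (285 − 314.5)² / 314.5 = 2.7671
  roan: (578 − 629)² / 629 = 4.1351
  white: (395 − 314.5)² / 314.5 = 20.6049
χ² = 2.7671 + 4.1351 + 20.6049 = 27.5071 ≈ 27.507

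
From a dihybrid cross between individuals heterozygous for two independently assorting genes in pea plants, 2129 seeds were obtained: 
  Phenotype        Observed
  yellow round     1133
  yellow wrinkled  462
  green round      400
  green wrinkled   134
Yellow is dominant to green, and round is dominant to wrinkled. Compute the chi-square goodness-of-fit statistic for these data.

13.373

A dihybrid F₂ with independent assortment and complete dominance at both loci gives a 9:3:3:1 phenotypic ratio.
Expected counts for N = 2129 under a 9:3:3:1 ratio (total parts = 16):
  yellow round: 2129 × 9/16 = 1197.5625
  yellow wrinkled: 2129 × 3/16 = 399.1875
  green round: 2129 × 3/16 = 399.1875
  green wrinkled: 2129 × 1/16 = 133.0625
χ² = Σ (O − E)² / E
  yellow round: (1133 − 1197.5625)² / 1197.5625 = 3.4807
  yellow wrinkled: (462 − 399.1875)² / 399.1875 = 9.8836
  green round: (400 − 399.1875)² / 399.1875 = 0.0017
  green wrinkled: (134 − 133.0625)² / 133.0625 = 0.0066
χ² = 3.4807 + 9.8836 + 0.0017 + 0.0066 = 13.3726 ≈ 13.373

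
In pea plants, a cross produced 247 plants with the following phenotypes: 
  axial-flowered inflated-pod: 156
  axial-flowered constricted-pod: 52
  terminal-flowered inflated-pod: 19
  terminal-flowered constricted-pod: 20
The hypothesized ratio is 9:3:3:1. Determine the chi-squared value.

Total ratio parts = 16. Expected numbers out of 247:
  axial-flowered inflated-pod: 247 × 9/16 = 138.9375
  axial-flowered constricted-pod: 247 × 3/16 = 46.3125
  terminal-flowered inflated-pod: 247 × 3/16 = 46.3125
  terminal-flowered constricted-pod: 247 × 1/16 = 15.4375
χ² = Σ (O − E)² / E
  axial-flowered inflated-pod: (156 − 138.9375)² / 138.9375 = 2.0954
  axial-flowered constricted-pod: (52 − 46.3125)² / 46.3125 = 0.6985
  terminal-flowered inflated-pod: (19 − 46.3125)² / 46.3125 = 16.1074
  terminal-flowered constricted-pod: (20 − 15.4375)² / 15.4375 = 1.3484
χ² = 2.0954 + 0.6985 + 16.1074 + 1.3484 = 20.2497 ≈ 20.250

20.250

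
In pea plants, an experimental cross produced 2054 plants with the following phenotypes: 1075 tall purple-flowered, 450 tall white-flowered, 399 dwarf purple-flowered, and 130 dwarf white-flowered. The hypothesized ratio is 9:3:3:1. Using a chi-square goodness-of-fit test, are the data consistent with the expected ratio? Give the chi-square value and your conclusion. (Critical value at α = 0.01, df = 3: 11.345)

17.040; not consistent

Expected counts for N = 2054 under a 9:3:3:1 ratio (total parts = 16):
  tall purple-flowered: 2054 × 9/16 = 1155.375
  tall white-flowered: 2054 × 3/16 = 385.125
  dwarf purple-flowered: 2054 × 3/16 = 385.125
  dwarf white-flowered: 2054 × 1/16 = 128.375
χ² = Σ (O − E)² / E
  tall purple-flowered: (1075 − 1155.375)² / 1155.375 = 5.5914
  tall white-flowered: (450 − 385.125)² / 385.125 = 10.9283
  dwarf purple-flowered: (399 − 385.125)² / 385.125 = 0.4999
  dwarf white-flowered: (130 − 128.375)² / 128.375 = 0.0206
χ² = 5.5914 + 10.9283 + 0.4999 + 0.0206 = 17.0402 ≈ 17.040
Degrees of freedom = 4 − 1 = 3; critical value at α = 0.01 is 11.345.
Since 17.040 > 11.345, we reject the null hypothesis — the data do not fit the 9:3:3:1 ratio.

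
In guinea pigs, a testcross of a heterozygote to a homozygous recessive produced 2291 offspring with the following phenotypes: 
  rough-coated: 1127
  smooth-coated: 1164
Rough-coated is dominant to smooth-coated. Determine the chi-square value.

0.598

A testcross of a heterozygote (Aa × aa) gives a 1:1 phenotypic ratio.
Expected counts for N = 2291 under a 1:1 ratio (total parts = 2):
  rough-coated: 2291 × 1/2 = 1145.5
  smooth-coated: 2291 × 1/2 = 1145.5
χ² = Σ (O − E)² / E
  rough-coated: (1127 − 1145.5)² / 1145.5 = 0.2988
  smooth-coated: (1164 − 1145.5)² / 1145.5 = 0.2988
χ² = 0.2988 + 0.2988 = 0.5976 ≈ 0.598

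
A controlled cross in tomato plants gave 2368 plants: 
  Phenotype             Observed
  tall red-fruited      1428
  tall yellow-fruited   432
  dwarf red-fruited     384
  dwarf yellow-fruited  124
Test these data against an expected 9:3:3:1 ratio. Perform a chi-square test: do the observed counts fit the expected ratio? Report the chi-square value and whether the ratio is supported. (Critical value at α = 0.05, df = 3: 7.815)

Under the 9:3:3:1 hypothesis (Σ ratio = 16, N = 2368):
  tall red-fruited: 2368 × 9/16 = 1332
  tall yellow-fruited: 2368 × 3/16 = 444
  dwarf red-fruited: 2368 × 3/16 = 444
  dwarf yellow-fruited: 2368 × 1/16 = 148
χ² = Σ (O − E)² / E
  tall red-fruited: (1428 − 1332)² / 1332 = 6.9189
  tall yellow-fruited: (432 − 444)² / 444 = 0.3243
  dwarf red-fruited: (384 − 444)² / 444 = 8.1081
  dwarf yellow-fruited: (124 − 148)² / 148 = 3.8919
χ² = 6.9189 + 0.3243 + 8.1081 + 3.8919 = 19.2432 ≈ 19.243
Degrees of freedom = 4 − 1 = 3; critical value at α = 0.05 is 7.815.
Since 19.243 > 7.815, we reject the null hypothesis — the data do not fit the 9:3:3:1 ratio.

19.243; not consistent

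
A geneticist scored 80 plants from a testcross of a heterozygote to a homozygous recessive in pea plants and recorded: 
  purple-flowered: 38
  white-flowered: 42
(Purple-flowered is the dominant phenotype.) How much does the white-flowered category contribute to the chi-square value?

A testcross of a heterozygote (Aa × aa) gives a 1:1 phenotypic ratio.
Under the 1:1 hypothesis (Σ ratio = 2, N = 80):
  purple-flowered: 80 × 1/2 = 40
  white-flowered: 80 × 1/2 = 40
Contribution of white-flowered: (42 − 40)² / 40 = 0.1000

0.100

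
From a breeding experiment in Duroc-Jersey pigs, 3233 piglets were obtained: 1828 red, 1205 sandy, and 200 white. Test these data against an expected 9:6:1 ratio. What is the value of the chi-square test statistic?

0.115

Under the 9:6:1 hypothesis (Σ ratio = 16, N = 3233):
  red: 3233 × 9/16 = 1818.5625
  sandy: 3233 × 6/16 = 1212.375
  white: 3233 × 1/16 = 202.0625
χ² = Σ (O − E)² / E
  red: (1828 − 1818.5625)² / 1818.5625 = 0.0490
  sandy: (1205 − 1212.375)² / 1212.375 = 0.0449
  white: (200 − 202.0625)² / 202.0625 = 0.0211
χ² = 0.0490 + 0.0449 + 0.0211 = 0.115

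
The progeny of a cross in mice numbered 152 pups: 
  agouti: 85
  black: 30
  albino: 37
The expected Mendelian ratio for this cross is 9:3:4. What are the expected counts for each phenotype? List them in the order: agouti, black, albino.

Expected counts for N = 152 under a 9:3:4 ratio (total parts = 16):
  agouti: 152 × 9/16 = 85.5
  black: 152 × 3/16 = 28.5
  albino: 152 × 4/16 = 38

85.5, 28.5, 38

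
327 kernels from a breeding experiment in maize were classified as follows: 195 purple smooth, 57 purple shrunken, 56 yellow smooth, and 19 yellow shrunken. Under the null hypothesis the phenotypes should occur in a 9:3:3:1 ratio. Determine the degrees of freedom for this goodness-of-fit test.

A goodness-of-fit test with 4 phenotype classes has df = 4 − 1 = 3.

3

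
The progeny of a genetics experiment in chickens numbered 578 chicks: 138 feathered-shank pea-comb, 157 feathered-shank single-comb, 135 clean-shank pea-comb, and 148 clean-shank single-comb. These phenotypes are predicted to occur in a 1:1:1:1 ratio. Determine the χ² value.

2.083

Total ratio parts = 4. Expected numbers out of 578:
  feathered-shank pea-comb: 578 × 1/4 = 144.5
  feathered-shank single-comb: 578 × 1/4 = 144.5
  clean-shank pea-comb: 578 × 1/4 = 144.5
  clean-shank single-comb: 578 × 1/4 = 144.5
χ² = Σ (O − E)² / E
  feathered-shank pea-comb: (138 − 144.5)² / 144.5 = 0.2924
  feathered-shank single-comb: (157 − 144.5)² / 144.5 = 1.0813
  clean-shank pea-comb: (135 − 144.5)² / 144.5 = 0.6246
  clean-shank single-comb: (148 − 144.5)² / 144.5 = 0.0848
χ² = 0.2924 + 1.0813 + 0.6246 + 0.0848 = 2.0831 ≈ 2.083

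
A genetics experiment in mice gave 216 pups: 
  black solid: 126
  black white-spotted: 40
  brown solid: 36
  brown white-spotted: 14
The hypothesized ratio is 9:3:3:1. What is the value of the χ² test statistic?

0.691

The 9:3:3:1 ratio has 16 parts, so with N = 216 the expected counts are:
  black solid: 216 × 9/16 = 121.5
  black white-spotted: 216 × 3/16 = 40.5
  brown solid: 216 × 3/16 = 40.5
  brown white-spotted: 216 × 1/16 = 13.5
χ² = Σ (O − E)² / E
  black solid: (126 − 121.5)² / 121.5 = 0.1667
  black white-spotted: (40 − 40.5)² / 40.5 = 0.0062
  brown solid: (36 − 40.5)² / 40.5 = 0.5000
  brown white-spotted: (14 − 13.5)² / 13.5 = 0.0185
χ² = 0.1667 + 0.0062 + 0.5000 + 0.0185 = 0.6914 ≈ 0.691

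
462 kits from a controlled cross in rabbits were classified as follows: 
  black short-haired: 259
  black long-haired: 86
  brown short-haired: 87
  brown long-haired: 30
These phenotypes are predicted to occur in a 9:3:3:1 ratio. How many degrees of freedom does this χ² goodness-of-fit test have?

3

A goodness-of-fit test with 4 phenotype classes has df = 4 − 1 = 3.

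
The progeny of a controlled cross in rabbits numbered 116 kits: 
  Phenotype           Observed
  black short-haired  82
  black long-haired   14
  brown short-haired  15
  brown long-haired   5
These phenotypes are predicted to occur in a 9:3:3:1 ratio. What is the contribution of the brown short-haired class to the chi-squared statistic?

2.095

Total ratio parts = 16. Expected numbers out of 116:
  black short-haired: 116 × 9/16 = 65.25
  black long-haired: 116 × 3/16 = 21.75
  brown short-haired: 116 × 3/16 = 21.75
  brown long-haired: 116 × 1/16 = 7.25
Contribution of brown short-haired: (15 − 21.75)² / 21.75 = 2.0948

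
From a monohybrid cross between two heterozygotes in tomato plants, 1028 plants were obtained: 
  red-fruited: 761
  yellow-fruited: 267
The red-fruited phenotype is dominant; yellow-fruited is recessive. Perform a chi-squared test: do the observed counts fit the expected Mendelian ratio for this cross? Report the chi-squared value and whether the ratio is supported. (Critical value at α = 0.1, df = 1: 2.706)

For a monohybrid cross between heterozygotes with complete dominance, the expected phenotypic ratio is 3:1.
Under the 3:1 hypothesis (Σ ratio = 4, N = 1028):
  red-fruited: 1028 × 3/4 = 771
  yellow-fruited: 1028 × 1/4 = 257
χ² = Σ (O − E)² / E
  red-fruited: (761 − 771)² / 771 = 0.1297
  yellow-fruited: (267 − 257)² / 257 = 0.3891
χ² = 0.1297 + 0.3891 = 0.5188 ≈ 0.519
Degrees of freedom = 2 − 1 = 1; critical value at α = 0.1 is 2.706.
Since 0.519 < 2.706, we fail to reject the null hypothesis — the data are consistent with the 3:1 ratio.

0.519; consistent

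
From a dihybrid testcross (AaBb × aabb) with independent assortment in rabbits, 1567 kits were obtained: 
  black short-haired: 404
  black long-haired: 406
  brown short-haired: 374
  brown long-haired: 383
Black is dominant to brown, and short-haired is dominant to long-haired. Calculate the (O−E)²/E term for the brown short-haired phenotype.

A dihybrid testcross with independent assortment gives a 1:1:1:1 ratio.
Total ratio parts = 4. Expected numbers out of 1567:
  black short-haired: 1567 × 1/4 = 391.75
  black long-haired: 1567 × 1/4 = 391.75
  brown short-haired: 1567 × 1/4 = 391.75
  brown long-haired: 1567 × 1/4 = 391.75
Contribution of brown short-haired: (374 − 391.75)² / 391.75 = 0.8042

0.804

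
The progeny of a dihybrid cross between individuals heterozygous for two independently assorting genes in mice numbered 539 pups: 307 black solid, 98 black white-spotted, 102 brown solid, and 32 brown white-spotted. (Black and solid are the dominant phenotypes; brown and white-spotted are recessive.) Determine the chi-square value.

0.234

A dihybrid F₂ with independent assortment and complete dominance at both loci gives a 9:3:3:1 phenotypic ratio.
The 9:3:3:1 ratio has 16 parts, so with N = 539 the expected counts are:
  black solid: 539 × 9/16 = 303.1875
  black white-spotted: 539 × 3/16 = 101.0625
  brown solid: 539 × 3/16 = 101.0625
  brown white-spotted: 539 × 1/16 = 33.6875
χ² = Σ (O − E)² / E
  black solid: (307 − 303.1875)² / 303.1875 = 0.0479
  black white-spotted: (98 − 101.0625)² / 101.0625 = 0.0928
  brown solid: (102 − 101.0625)² / 101.0625 = 0.0087
  brown white-spotted: (32 − 33.6875)² / 33.6875 = 0.0845
χ² = 0.0479 + 0.0928 + 0.0087 + 0.0845 = 0.2339 ≈ 0.234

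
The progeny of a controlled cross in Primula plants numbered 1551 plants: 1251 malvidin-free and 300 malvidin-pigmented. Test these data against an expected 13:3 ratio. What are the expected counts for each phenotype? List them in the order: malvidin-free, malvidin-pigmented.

Expected counts for N = 1551 under a 13:3 ratio (total parts = 16):
  malvidin-free: 1551 × 13/16 = 1260.1875
  malvidin-pigmented: 1551 × 3/16 = 290.8125

1260.1875, 290.8125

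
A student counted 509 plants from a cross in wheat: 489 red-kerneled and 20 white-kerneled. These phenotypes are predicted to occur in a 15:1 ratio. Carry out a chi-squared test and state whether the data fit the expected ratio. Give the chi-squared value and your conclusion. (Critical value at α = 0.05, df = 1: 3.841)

4.679; not consistent

Expected counts for N = 509 under a 15:1 ratio (total parts = 16):
  red-kerneled: 509 × 15/16 = 477.1875
  white-kerneled: 509 × 1/16 = 31.8125
χ² = Σ (O − E)² / E
  red-kerneled: (489 − 477.1875)² / 477.1875 = 0.2924
  white-kerneled: (20 − 31.8125)² / 31.8125 = 4.3862
χ² = 0.2924 + 4.3862 = 4.6786 ≈ 4.679
Degrees of freedom = 2 − 1 = 1; critical value at α = 0.05 is 3.841.
Since 4.679 > 3.841, we reject the null hypothesis — the data do not fit the 15:1 ratio.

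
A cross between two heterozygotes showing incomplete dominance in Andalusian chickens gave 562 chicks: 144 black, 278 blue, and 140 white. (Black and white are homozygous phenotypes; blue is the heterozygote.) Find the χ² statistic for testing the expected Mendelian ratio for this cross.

With incomplete dominance, a heterozygote × heterozygote cross gives a 1:2:1 phenotypic ratio.
Under the 1:2:1 hypothesis (Σ ratio = 4, N = 562):
  black: 562 × 1/4 = 140.5
  blue: 562 × 2/4 = 281
  white: 562 × 1/4 = 140.5
χ² = Σ (O − E)² / E
  black: (144 − 140.5)² / 140.5 = 0.0872
  blue: (278 − 281)² / 281 = 0.0320
  white: (140 − 140.5)² / 140.5 = 0.0018
χ² = 0.0872 + 0.0320 + 0.0018 = 0.121

0.121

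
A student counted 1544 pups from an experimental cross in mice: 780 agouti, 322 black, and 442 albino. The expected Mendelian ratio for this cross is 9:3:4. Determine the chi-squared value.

20.791

The 9:3:4 ratio has 16 parts, so with N = 1544 the expected counts are:
  agouti: 1544 × 9/16 = 868.5
  black: 1544 × 3/16 = 289.5
  albino: 1544 × 4/16 = 386
χ² = Σ (O − E)² / E
  agouti: (780 − 868.5)² / 868.5 = 9.0181
  black: (322 − 289.5)² / 289.5 = 3.6485
  albino: (442 − 386)² / 386 = 8.1244
χ² = 9.0181 + 3.6485 + 8.1244 = 20.791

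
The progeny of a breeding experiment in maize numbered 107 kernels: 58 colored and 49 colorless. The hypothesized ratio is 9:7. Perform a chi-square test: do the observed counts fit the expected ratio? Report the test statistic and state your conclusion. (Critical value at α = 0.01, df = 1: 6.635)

Expected counts for N = 107 under a 9:7 ratio (total parts = 16):
  colored: 107 × 9/16 = 60.1875
  colorless: 107 × 7/16 = 46.8125
χ² = Σ (O − E)² / E
  colored: (58 − 60.1875)² / 60.1875 = 0.0795
  colorless: (49 − 46.8125)² / 46.8125 = 0.1022
χ² = 0.0795 + 0.1022 = 0.1817 ≈ 0.182
Degrees of freedom = 2 − 1 = 1; critical value at α = 0.01 is 6.635.
Since 0.182 < 6.635, we fail to reject the null hypothesis — the data are consistent with the 9:7 ratio.

0.182; consistent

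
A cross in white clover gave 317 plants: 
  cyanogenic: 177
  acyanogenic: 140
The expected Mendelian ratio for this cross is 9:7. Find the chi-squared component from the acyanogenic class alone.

Under the 9:7 hypothesis (Σ ratio = 16, N = 317):
  cyanogenic: 317 × 9/16 = 178.3125
  acyanogenic: 317 × 7/16 = 138.6875
Contribution of acyanogenic: (140 − 138.6875)² / 138.6875 = 0.0124

0.012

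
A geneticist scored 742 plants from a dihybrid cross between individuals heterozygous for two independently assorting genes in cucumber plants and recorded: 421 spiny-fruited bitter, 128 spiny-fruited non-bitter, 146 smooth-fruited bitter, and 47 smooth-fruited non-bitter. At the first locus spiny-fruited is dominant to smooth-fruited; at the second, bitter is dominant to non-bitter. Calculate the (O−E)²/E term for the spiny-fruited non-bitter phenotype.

0.890

A dihybrid F₂ with independent assortment and complete dominance at both loci gives a 9:3:3:1 phenotypic ratio.
Expected counts for N = 742 under a 9:3:3:1 ratio (total parts = 16):
  spiny-fruited bitter: 742 × 9/16 = 417.375
  spiny-fruited non-bitter: 742 × 3/16 = 139.125
  smooth-fruited bitter: 742 × 3/16 = 139.125
  smooth-fruited non-bitter: 742 × 1/16 = 46.375
Contribution of spiny-fruited non-bitter: (128 − 139.125)² / 139.125 = 0.8896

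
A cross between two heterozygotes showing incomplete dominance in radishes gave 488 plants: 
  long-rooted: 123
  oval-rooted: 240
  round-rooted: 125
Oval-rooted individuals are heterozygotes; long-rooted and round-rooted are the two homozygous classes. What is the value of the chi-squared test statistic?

0.148

With incomplete dominance, a heterozygote × heterozygote cross gives a 1:2:1 phenotypic ratio.
Under the 1:2:1 hypothesis (Σ ratio = 4, N = 488):
  long-rooted: 488 × 1/4 = 122
  oval-rooted: 488 × 2/4 = 244
  round-rooted: 488 × 1/4 = 122
χ² = Σ (O − E)² / E
  long-rooted: (123 − 122)² / 122 = 0.0082
  oval-rooted: (240 − 244)² / 244 = 0.0656
  round-rooted: (125 − 122)² / 122 = 0.0738
χ² = 0.0082 + 0.0656 + 0.0738 = 0.1476 ≈ 0.148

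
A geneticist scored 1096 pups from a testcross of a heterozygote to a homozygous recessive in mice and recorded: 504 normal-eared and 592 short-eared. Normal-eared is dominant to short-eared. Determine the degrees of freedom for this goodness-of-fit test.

1

A testcross of a heterozygote (Aa × aa) gives a 1:1 phenotypic ratio.
A goodness-of-fit test with 2 phenotype classes has df = 2 − 1 = 1.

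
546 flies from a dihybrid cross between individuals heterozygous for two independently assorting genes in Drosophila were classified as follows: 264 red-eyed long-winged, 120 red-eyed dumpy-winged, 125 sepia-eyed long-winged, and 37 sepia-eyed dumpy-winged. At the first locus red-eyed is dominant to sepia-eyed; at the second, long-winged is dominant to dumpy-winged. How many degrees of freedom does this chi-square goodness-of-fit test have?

A dihybrid F₂ with independent assortment and complete dominance at both loci gives a 9:3:3:1 phenotypic ratio.
A goodness-of-fit test with 4 phenotype classes has df = 4 − 1 = 3.

3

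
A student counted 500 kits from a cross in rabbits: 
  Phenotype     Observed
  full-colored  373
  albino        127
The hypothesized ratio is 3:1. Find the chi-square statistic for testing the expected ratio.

0.043

Under the 3:1 hypothesis (Σ ratio = 4, N = 500):
  full-colored: 500 × 3/4 = 375
  albino: 500 × 1/4 = 125
χ² = Σ (O − E)² / E
  full-colored: (373 − 375)² / 375 = 0.0107
  albino: (127 − 125)² / 125 = 0.0320
χ² = 0.0107 + 0.0320 = 0.0427 ≈ 0.043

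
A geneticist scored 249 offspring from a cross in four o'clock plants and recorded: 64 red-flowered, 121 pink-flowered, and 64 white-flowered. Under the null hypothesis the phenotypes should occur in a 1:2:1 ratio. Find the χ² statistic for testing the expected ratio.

0.197

Expected counts for N = 249 under a 1:2:1 ratio (total parts = 4):
  red-flowered: 249 × 1/4 = 62.25
  pink-flowered: 249 × 2/4 = 124.5
  white-flowered: 249 × 1/4 = 62.25
χ² = Σ (O − E)² / E
  red-flowered: (64 − 62.25)² / 62.25 = 0.0492
  pink-flowered: (121 − 124.5)² / 124.5 = 0.0984
  white-flowered: (64 − 62.25)² / 62.25 = 0.0492
χ² = 0.0492 + 0.0984 + 0.0492 = 0.1968 ≈ 0.197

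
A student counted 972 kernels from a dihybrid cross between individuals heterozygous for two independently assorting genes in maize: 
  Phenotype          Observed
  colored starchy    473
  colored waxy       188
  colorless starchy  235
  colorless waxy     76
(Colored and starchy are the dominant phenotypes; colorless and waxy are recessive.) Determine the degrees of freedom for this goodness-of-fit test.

A dihybrid F₂ with independent assortment and complete dominance at both loci gives a 9:3:3:1 phenotypic ratio.
A goodness-of-fit test with 4 phenotype classes has df = 4 − 1 = 3.

3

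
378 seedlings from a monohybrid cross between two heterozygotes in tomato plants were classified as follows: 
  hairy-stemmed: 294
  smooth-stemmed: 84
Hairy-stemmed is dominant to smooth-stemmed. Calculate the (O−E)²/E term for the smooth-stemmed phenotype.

For a monohybrid cross between heterozygotes with complete dominance, the expected phenotypic ratio is 3:1.
Total ratio parts = 4. Expected numbers out of 378:
  hairy-stemmed: 378 × 3/4 = 283.5
  smooth-stemmed: 378 × 1/4 = 94.5
Contribution of smooth-stemmed: (84 − 94.5)² / 94.5 = 1.1667

1.167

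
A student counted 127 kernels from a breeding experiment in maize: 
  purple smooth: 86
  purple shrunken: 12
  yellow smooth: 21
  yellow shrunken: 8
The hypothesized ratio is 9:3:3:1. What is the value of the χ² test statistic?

Total ratio parts = 16. Expected numbers out of 127:
  purple smooth: 127 × 9/16 = 71.4375
  purple shrunken: 127 × 3/16 = 23.8125
  yellow smooth: 127 × 3/16 = 23.8125
  yellow shrunken: 127 × 1/16 = 7.9375
χ² = Σ (O − E)² / E
  purple smooth: (86 − 71.4375)² / 71.4375 = 2.9686
  purple shrunken: (12 − 23.8125)² / 23.8125 = 5.8597
  yellow smooth: (21 − 23.8125)² / 23.8125 = 0.3322
  yellow shrunken: (8 − 7.9375)² / 7.9375 = 0.0005
χ² = 2.9686 + 5.8597 + 0.3322 + 0.0005 = 9.161

9.161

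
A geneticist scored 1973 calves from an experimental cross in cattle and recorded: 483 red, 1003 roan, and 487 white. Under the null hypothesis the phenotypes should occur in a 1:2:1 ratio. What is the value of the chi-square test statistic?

Under the 1:2:1 hypothesis (Σ ratio = 4, N = 1973):
  red: 1973 × 1/4 = 493.25
  roan: 1973 × 2/4 = 986.5
  white: 1973 × 1/4 = 493.25
χ² = Σ (O − E)² / E
  red: (483 − 493.25)² / 493.25 = 0.2130
  roan: (1003 − 986.5)² / 986.5 = 0.2760
  white: (487 − 493.25)² / 493.25 = 0.0792
χ² = 0.2130 + 0.2760 + 0.0792 = 0.5682 ≈ 0.568

0.568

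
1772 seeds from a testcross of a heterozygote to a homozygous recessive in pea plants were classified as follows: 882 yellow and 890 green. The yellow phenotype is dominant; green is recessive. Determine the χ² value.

0.036

A testcross of a heterozygote (Aa × aa) gives a 1:1 phenotypic ratio.
Total ratio parts = 2. Expected numbers out of 1772:
  yellow: 1772 × 1/2 = 886
  green: 1772 × 1/2 = 886
χ² = Σ (O − E)² / E
  yellow: (882 − 886)² / 886 = 0.0181
  green: (890 − 886)² / 886 = 0.0181
χ² = 0.0181 + 0.0181 = 0.0362 ≈ 0.036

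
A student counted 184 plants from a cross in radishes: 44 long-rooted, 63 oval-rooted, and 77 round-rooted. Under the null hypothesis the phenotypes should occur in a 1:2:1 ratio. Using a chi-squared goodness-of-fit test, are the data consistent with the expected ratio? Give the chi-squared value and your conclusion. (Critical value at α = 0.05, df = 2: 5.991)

Under the 1:2:1 hypothesis (Σ ratio = 4, N = 184):
  long-rooted: 184 × 1/4 = 46
  oval-rooted: 184 × 2/4 = 92
  round-rooted: 184 × 1/4 = 46
χ² = Σ (O − E)² / E
  long-rooted: (44 − 46)² / 46 = 0.0870
  oval-rooted: (63 − 92)² / 92 = 9.1413
  round-rooted: (77 − 46)² / 46 = 20.8913
χ² = 0.0870 + 9.1413 + 20.8913 = 30.1196 ≈ 30.120
Degrees of freedom = 3 − 1 = 2; critical value at α = 0.05 is 5.991.
Since 30.120 > 5.991, we reject the null hypothesis — the data do not fit the 1:2:1 ratio.

30.120; not consistent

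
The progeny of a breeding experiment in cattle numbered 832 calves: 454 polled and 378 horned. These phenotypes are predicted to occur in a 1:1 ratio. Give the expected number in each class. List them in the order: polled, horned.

416, 416

Expected counts for N = 832 under a 1:1 ratio (total parts = 2):
  polled: 832 × 1/2 = 416
  horned: 832 × 1/2 = 416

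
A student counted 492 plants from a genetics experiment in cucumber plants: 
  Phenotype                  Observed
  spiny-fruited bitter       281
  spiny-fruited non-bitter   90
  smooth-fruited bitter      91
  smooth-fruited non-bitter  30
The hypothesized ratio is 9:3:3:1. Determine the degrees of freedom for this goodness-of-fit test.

A goodness-of-fit test with 4 phenotype classes has df = 4 − 1 = 3.

3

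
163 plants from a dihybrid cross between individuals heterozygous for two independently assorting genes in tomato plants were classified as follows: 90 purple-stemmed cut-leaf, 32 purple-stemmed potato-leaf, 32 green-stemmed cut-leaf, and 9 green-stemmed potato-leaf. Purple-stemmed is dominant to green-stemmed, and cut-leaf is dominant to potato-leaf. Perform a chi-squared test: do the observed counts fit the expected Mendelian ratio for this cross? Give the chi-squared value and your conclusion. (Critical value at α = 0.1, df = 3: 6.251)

A dihybrid F₂ with independent assortment and complete dominance at both loci gives a 9:3:3:1 phenotypic ratio.
Under the 9:3:3:1 hypothesis (Σ ratio = 16, N = 163):
  purple-stemmed cut-leaf: 163 × 9/16 = 91.6875
  purple-stemmed potato-leaf: 163 × 3/16 = 30.5625
  green-stemmed cut-leaf: 163 × 3/16 = 30.5625
  green-stemmed potato-leaf: 163 × 1/16 = 10.1875
χ² = Σ (O − E)² / E
  purple-stemmed cut-leaf: (90 − 91.6875)² / 91.6875 = 0.0311
  purple-stemmed potato-leaf: (32 − 30.5625)² / 30.5625 = 0.0676
  green-stemmed cut-leaf: (32 − 30.5625)² / 30.5625 = 0.0676
  green-stemmed potato-leaf: (9 − 10.1875)² / 10.1875 = 0.1384
χ² = 0.0311 + 0.0676 + 0.0676 + 0.1384 = 0.3047 ≈ 0.305
Degrees of freedom = 4 − 1 = 3; critical value at α = 0.1 is 6.251.
Since 0.305 < 6.251, we fail to reject the null hypothesis — the data are consistent with the 9:3:3:1 ratio.

0.305; consistent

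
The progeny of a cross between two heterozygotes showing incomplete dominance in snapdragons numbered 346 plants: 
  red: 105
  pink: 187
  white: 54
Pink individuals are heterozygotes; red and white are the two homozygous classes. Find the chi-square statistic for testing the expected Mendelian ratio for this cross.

With incomplete dominance, a heterozygote × heterozygote cross gives a 1:2:1 phenotypic ratio.
The 1:2:1 ratio has 4 parts, so with N = 346 the expected counts are:
  red: 346 × 1/4 = 86.5
  pink: 346 × 2/4 = 173
  white: 346 × 1/4 = 86.5
χ² = Σ (O − E)² / E
  red: (105 − 86.5)² / 86.5 = 3.9566
  pink: (187 − 173)² / 173 = 1.1329
  white: (54 − 86.5)² / 86.5 = 12.2110
χ² = 3.9566 + 1.1329 + 12.2110 = 17.3005 ≈ 17.301

17.301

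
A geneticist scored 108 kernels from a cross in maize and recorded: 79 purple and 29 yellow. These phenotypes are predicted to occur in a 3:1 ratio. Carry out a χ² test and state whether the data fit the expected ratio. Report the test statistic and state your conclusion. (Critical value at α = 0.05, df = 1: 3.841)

The 3:1 ratio has 4 parts, so with N = 108 the expected counts are:
  purple: 108 × 3/4 = 81
  yellow: 108 × 1/4 = 27
χ² = Σ (O − E)² / E
  purple: (79 − 81)² / 81 = 0.0494
  yellow: (29 − 27)² / 27 = 0.1481
χ² = 0.0494 + 0.1481 = 0.1975 ≈ 0.198
Degrees of freedom = 2 − 1 = 1; critical value at α = 0.05 is 3.841.
Since 0.198 < 3.841, we fail to reject the null hypothesis — the data are consistent with the 3:1 ratio.

0.198; consistent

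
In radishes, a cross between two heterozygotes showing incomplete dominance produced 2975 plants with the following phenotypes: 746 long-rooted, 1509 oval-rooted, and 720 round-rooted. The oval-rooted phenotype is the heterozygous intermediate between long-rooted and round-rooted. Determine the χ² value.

1.076

With incomplete dominance, a heterozygote × heterozygote cross gives a 1:2:1 phenotypic ratio.
Expected counts for N = 2975 under a 1:2:1 ratio (total parts = 4):
  long-rooted: 2975 × 1/4 = 743.75
  oval-rooted: 2975 × 2/4 = 1487.5
  round-rooted: 2975 × 1/4 = 743.75
χ² = Σ (O − E)² / E
  long-rooted: (746 − 743.75)² / 743.75 = 0.0068
  oval-rooted: (1509 − 1487.5)² / 1487.5 = 0.3108
  round-rooted: (720 − 743.75)² / 743.75 = 0.7584
χ² = 0.0068 + 0.3108 + 0.7584 = 1.076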